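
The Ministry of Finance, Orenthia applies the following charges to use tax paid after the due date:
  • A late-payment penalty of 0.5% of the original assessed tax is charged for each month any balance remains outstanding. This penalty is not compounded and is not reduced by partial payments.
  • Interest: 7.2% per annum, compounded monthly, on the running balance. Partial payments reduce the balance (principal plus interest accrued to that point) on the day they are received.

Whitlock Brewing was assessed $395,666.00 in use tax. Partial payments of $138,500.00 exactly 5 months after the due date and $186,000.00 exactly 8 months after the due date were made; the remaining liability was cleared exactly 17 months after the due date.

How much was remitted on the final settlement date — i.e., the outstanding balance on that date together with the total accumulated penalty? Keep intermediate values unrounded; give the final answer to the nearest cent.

Monthly rate = 7.2% ÷ 12 = 0.6%
Balance at month 5: $395,666.0000 × (1 + 0.006)^5 = $407,679.2770…
After $138,500.00 payment: $407,679.2770… − $138,500.00 = $269,179.2770…
Balance at month 8: $269,179.2770… × (1 + 0.006)^3 = $274,053.6335…
After $186,000.00 payment: $274,053.6335… − $186,000.00 = $88,053.6335…
Balance at month 17: $88,053.6335… × (1 + 0.006)^9 = $92,924.2593…
Penalty: 17 × 0.5% × $395,666.00 = $33,631.61
Final settlement = outstanding balance + penalty = $92,924.2593… + $33,631.61 = $126,555.87

$126,555.87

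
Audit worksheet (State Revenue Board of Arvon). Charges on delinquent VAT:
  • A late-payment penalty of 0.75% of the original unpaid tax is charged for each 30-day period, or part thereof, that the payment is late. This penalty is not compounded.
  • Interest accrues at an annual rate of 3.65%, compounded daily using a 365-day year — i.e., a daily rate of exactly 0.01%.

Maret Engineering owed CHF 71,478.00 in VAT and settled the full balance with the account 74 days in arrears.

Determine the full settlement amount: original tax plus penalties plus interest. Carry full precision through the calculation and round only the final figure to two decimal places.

CHF 73,617.13

Penalty periods: ⌈74/30⌉ = 3; penalty = 3 × 0.75% × CHF 71,478.00 = CHF 1,608.26…
Interest: CHF 71,478.00 × ((1 + 0.0001)^74 − 1) = CHF 71,478.00 × 0.00742707… = CHF 530.8725…
Total = CHF 71,478.00 + CHF 1,608.2550 + CHF 530.8725… = CHF 73,617.13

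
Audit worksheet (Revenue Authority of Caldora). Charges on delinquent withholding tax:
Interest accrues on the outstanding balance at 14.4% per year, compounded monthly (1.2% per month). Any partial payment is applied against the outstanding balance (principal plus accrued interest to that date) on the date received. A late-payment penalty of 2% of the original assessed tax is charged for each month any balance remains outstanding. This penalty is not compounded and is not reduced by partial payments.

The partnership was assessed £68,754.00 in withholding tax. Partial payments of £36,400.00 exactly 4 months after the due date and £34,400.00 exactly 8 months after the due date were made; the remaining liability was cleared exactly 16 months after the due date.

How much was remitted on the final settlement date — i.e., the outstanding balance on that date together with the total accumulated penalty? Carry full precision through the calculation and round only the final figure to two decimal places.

£25,367.08

Balance at month 4: £68,754.0000 × (1 + 0.012)^4 = £72,114.0721…
After £36,400.00 payment: £72,114.0721… − £36,400.00 = £35,714.0721…
Balance at month 8: £35,714.0721… × (1 + 0.012)^4 = £37,459.4521…
After £34,400.00 payment: £37,459.4521… − £34,400.00 = £3,059.4521…
Balance at month 16: £3,059.4521… × (1 + 0.012)^8 = £3,365.7958…
Penalty: 16 × 2% × £68,754.00 = £22,001.28
Final settlement = outstanding balance + penalty = £3,365.7958… + £22,001.28 = £25,367.08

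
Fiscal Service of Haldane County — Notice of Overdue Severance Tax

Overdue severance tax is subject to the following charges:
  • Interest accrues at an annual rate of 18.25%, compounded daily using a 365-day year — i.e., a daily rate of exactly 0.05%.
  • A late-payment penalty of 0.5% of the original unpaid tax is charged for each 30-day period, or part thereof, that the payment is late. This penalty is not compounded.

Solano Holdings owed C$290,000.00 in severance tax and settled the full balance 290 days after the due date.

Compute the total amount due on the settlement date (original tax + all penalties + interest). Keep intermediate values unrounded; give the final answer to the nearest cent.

C$349,739.33

Penalty periods: ⌈290/30⌉ = 10; penalty = 10 × 0.5% × C$290,000.00 = C$14,500.00
Interest: C$290,000.00 × ((1 + 0.0005)^290 − 1) = C$290,000.00 × 0.15599768… = C$45,239.3268…
Total = C$290,000.00 + C$14,500.0000 + C$45,239.3268… = C$349,739.33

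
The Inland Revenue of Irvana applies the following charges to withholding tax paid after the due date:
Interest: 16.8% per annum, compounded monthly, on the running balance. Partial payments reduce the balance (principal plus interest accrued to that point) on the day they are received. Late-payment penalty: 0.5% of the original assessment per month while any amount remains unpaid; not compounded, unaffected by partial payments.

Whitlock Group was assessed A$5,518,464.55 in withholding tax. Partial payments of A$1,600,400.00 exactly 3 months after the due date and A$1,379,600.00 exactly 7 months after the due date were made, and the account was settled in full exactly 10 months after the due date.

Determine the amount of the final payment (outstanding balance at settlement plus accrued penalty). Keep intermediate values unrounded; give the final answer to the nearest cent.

A$3,415,167.56

Monthly rate = 16.8% ÷ 12 = 1.4%
Balance at month 3: A$5,518,464.5500 × (1 + 0.014)^3 = A$5,753,500.0609…
After A$1,600,400.00 payment: A$5,753,500.0609… − A$1,600,400.00 = A$4,153,100.0609…
Balance at month 7: A$4,153,100.0609… × (1 + 0.014)^4 = A$4,390,603.4540…
After A$1,379,600.00 payment: A$4,390,603.4540… − A$1,379,600.00 = A$3,011,003.4540…
Balance at month 10: A$3,011,003.4540… × (1 + 0.014)^3 = A$3,139,244.3313…
Penalty: 10 × 0.5% × A$5,518,464.55 = A$275,923.23…
Final settlement = outstanding balance + penalty = A$3,139,244.3313… + A$275,923.23… = A$3,415,167.56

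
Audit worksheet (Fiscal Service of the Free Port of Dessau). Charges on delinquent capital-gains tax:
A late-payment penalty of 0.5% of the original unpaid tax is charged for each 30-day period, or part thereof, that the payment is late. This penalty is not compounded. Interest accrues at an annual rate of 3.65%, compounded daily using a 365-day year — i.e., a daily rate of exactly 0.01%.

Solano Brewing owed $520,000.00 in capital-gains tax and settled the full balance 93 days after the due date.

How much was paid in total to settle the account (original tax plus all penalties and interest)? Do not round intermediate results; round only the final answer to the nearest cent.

Penalty periods: ⌈93/30⌉ = 4; penalty = 4 × 0.5% × $520,000.00 = $10,400.00
Interest: $520,000.00 × ((1 + 0.0001)^93 − 1) = $520,000.00 × 0.00934291… = $4,858.3132…
Total = $520,000.00 + $10,400.0000 + $4,858.3132… = $535,258.31

$535,258.31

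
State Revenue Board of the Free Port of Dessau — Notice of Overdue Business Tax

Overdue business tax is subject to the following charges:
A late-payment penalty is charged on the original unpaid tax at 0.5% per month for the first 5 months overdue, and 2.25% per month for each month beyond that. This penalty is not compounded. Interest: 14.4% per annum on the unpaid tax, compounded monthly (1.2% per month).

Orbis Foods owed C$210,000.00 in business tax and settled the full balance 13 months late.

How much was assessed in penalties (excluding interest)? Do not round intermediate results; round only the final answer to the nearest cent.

Penalty, months 1–5: 5 × 0.5% × C$210,000.00 = C$5,250.00
Penalty, months 6–13: 8 × 2.25% × C$210,000.00 = C$37,800.00
Total penalty = C$5,250.00 + C$37,800.00 = C$43,050.00

C$43,050.00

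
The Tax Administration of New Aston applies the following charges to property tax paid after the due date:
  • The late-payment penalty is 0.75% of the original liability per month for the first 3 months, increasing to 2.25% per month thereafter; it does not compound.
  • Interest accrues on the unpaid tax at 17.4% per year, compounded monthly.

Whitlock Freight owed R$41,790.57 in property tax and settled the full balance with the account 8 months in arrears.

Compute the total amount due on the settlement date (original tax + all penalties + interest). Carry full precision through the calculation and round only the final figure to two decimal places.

Penalty, months 1–3: 3 × 0.75% × R$41,790.57 = R$940.29…
Penalty, months 4–8: 5 × 2.25% × R$41,790.57 = R$4,701.44…
Interest (17.4%/yr ÷ 12 = 1.45%/month): R$41,790.57 × ((1 + 0.0145)^8 − 1) = R$5,100.9926…
Total = R$41,790.57 + R$5,641.7270… + R$5,100.9926… = R$52,533.29

R$52,533.29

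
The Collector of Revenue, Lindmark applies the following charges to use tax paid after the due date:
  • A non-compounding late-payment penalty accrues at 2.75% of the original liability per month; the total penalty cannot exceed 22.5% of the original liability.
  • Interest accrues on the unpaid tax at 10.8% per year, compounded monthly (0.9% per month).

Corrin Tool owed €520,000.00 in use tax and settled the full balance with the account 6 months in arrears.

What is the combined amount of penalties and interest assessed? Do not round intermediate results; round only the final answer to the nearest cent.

Penalty: 6 × 2.75% × €520,000.00 = €85,800.00 (below the 22.5% cap of €117,000.00)
Interest: €520,000.00 × ((1 + 0.009)^6 − 1) = €520,000.00 × 0.0552297… = €28,719.4330…
Penalties + interest = €85,800.0000 + €28,719.4330… = €114,519.43

€114,519.43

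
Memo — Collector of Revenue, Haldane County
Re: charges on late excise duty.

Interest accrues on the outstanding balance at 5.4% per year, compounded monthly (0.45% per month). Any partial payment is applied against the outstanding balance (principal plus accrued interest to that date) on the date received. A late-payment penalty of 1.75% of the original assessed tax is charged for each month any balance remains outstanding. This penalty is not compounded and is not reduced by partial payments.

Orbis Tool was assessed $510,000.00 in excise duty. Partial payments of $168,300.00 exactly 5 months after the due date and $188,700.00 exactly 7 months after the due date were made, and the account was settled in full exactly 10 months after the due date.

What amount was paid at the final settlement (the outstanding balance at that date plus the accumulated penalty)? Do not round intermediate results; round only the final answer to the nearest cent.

$259,290.44

Balance at month 5: $510,000.0000 × (1 + 0.0045)^5 = $521,578.7408…
After $168,300.00 payment: $521,578.7408… − $168,300.00 = $353,278.7408…
Balance at month 7: $353,278.7408… × (1 + 0.0045)^2 = $356,465.4033…
After $188,700.00 payment: $356,465.4033… − $188,700.00 = $167,765.4033…
Balance at month 10: $167,765.4033… × (1 + 0.0045)^3 = $170,040.4433…
Penalty: 10 × 1.75% × $510,000.00 = $89,250.00
Final settlement = outstanding balance + penalty = $170,040.4433… + $89,250.00 = $259,290.44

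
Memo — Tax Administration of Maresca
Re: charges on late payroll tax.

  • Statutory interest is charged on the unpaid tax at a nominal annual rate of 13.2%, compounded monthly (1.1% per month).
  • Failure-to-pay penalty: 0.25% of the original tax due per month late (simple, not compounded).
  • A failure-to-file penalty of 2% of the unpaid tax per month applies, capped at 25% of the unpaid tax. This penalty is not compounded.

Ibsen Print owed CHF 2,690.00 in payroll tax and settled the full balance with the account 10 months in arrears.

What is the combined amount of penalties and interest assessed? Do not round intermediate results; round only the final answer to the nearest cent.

CHF 916.24

Failure-to-file: 10 × 2% × CHF 2,690.00 = CHF 538.00 (under the 25% cap)
Failure-to-pay penalty = 0.25% × CHF 2,690.00 × 10 mo = CHF 67.25
Interest: CHF 2,690.00 × ((1 + 0.011)^10 − 1) = CHF 2,690.00 × 0.1156078… = CHF 310.9851…
Penalties + interest = CHF 605.2500 + CHF 310.9851… = CHF 916.24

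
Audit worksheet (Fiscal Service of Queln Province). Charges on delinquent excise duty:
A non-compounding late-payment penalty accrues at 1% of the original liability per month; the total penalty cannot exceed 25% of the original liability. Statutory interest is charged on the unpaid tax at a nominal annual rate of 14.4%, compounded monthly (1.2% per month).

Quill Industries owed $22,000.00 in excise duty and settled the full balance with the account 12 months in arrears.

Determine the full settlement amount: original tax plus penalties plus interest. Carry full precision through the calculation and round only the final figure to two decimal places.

Penalty: 12 × 1% × $22,000.00 = $2,640.00 (below the 25% cap of $5,500.00)
Interest: $22,000.00 × ((1 + 0.012)^12 − 1) = $22,000.00 × 0.1538946… = $3,385.6817…
Total = $22,000.00 + $2,640.0000 + $3,385.6817… = $28,025.68

$28,025.68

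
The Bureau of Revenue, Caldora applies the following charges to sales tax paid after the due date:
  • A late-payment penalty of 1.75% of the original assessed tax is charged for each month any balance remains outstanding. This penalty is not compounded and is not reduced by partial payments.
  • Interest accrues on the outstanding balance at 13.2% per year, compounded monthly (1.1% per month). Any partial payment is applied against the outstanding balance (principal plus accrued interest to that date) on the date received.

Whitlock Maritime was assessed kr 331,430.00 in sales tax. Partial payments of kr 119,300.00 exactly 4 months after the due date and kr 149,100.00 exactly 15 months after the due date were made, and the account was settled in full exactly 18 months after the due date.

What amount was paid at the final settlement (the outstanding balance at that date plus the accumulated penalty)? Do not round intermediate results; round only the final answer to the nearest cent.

kr 214,844.61

Balance at month 4: kr 331,430.0000 × (1 + 0.011)^4 = kr 346,255.3076…
After kr 119,300.00 payment: kr 346,255.3076… − kr 119,300.00 = kr 226,955.3076…
Balance at month 15: kr 226,955.3076… × (1 + 0.011)^11 = kr 255,978.2438…
After kr 149,100.00 payment: kr 255,978.2438… − kr 149,100.00 = kr 106,878.2438…
Balance at month 18: kr 106,878.2438… × (1 + 0.011)^3 = kr 110,444.1649…
Penalty: 18 × 1.75% × kr 331,430.00 = kr 104,400.45
Final settlement = outstanding balance + penalty = kr 110,444.1649… + kr 104,400.45 = kr 214,844.61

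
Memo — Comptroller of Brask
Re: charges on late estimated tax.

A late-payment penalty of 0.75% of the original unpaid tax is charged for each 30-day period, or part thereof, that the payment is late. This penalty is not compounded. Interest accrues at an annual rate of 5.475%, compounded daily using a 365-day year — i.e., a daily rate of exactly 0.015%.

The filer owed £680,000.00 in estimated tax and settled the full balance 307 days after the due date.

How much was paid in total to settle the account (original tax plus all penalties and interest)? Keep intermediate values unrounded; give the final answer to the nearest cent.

Penalty periods: ⌈307/30⌉ = 11; penalty = 11 × 0.75% × £680,000.00 = £56,100.00
Interest: £680,000.00 × ((1 + 0.00015)^307 − 1) = £680,000.00 × 0.04712315… = £32,043.7419…
Total = £680,000.00 + £56,100.0000 + £32,043.7419… = £768,143.74

£768,143.74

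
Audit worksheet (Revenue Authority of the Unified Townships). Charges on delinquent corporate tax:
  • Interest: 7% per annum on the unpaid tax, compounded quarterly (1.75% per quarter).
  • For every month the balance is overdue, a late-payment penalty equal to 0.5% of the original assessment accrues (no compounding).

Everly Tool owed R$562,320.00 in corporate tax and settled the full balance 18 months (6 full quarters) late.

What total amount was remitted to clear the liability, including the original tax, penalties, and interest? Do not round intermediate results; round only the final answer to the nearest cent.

R$674,616.63

Late-payment penalty = 0.5% × R$562,320.00 × 18 mo = R$50,608.80
Interest: R$562,320.00 × ((1 + 0.0175)^6 − 1) = R$562,320.00 × 0.1097024… = R$61,687.8278…
Total = R$562,320.00 + R$50,608.8000 + R$61,687.8278… = R$674,616.63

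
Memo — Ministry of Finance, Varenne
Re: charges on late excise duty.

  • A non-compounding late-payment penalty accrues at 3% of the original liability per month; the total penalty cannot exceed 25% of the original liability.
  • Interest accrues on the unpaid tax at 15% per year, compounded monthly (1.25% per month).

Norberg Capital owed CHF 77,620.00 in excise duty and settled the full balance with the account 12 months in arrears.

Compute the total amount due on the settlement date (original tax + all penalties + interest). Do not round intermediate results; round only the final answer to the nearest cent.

CHF 109,502.77

Penalty (uncapped): 12 × 3% × CHF 77,620.00 = CHF 27,943.20; cap = 25% × CHF 77,620.00 = CHF 19,405.00 → penalty = CHF 19,405.00
Interest: CHF 77,620.00 × ((1 + 0.0125)^12 − 1) = CHF 77,620.00 × 0.1607545… = CHF 12,477.7657…
Total = CHF 77,620.00 + CHF 19,405.0000 + CHF 12,477.7657… = CHF 109,502.77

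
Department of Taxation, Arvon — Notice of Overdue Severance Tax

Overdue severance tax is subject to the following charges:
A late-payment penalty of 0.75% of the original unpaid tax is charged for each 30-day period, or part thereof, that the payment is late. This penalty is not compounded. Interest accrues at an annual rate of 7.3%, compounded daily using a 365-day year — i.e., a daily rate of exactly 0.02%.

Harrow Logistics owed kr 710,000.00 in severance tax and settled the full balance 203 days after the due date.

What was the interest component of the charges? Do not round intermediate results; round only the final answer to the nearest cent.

kr 29,416.17

Interest: kr 710,000.00 × ((1 + 0.0002)^203 − 1) = kr 710,000.00 × 0.04143122… = kr 29,416.1665…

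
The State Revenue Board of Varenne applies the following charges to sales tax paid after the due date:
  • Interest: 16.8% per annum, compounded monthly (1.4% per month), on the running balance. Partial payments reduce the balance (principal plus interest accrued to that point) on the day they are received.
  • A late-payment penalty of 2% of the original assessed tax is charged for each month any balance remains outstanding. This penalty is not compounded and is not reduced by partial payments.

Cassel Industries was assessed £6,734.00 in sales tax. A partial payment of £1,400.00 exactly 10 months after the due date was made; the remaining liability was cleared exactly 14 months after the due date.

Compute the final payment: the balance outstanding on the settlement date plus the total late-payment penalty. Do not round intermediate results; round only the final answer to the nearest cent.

£8,586.42

Balance at month 10: £6,734.0000 × (1 + 0.014)^10 = £7,738.4265…
After £1,400.00 payment: £7,738.4265… − £1,400.00 = £6,338.4265…
Balance at month 14: £6,338.4265… × (1 + 0.014)^4 = £6,700.9022…
Penalty: 14 × 2% × £6,734.00 = £1,885.52
Final settlement = outstanding balance + penalty = £6,700.9022… + £1,885.52 = £8,586.42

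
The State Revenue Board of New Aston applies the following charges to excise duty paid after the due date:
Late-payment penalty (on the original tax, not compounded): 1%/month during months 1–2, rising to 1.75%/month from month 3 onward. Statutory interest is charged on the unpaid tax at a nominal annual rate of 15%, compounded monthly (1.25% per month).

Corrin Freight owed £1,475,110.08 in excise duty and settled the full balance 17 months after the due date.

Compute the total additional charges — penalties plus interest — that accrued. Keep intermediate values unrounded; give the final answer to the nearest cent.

£763,573.28

Penalty, months 1–2: 2 × 1% × £1,475,110.08 = £29,502.20…
Penalty, months 3–17: 15 × 1.75% × £1,475,110.08 = £387,216.40…
Interest: £1,475,110.08 × ((1 + 0.0125)^17 − 1) = £1,475,110.08 × 0.2351382… = £346,854.6804…
Penalties + interest = £416,718.5976 + £346,854.6804… = £763,573.28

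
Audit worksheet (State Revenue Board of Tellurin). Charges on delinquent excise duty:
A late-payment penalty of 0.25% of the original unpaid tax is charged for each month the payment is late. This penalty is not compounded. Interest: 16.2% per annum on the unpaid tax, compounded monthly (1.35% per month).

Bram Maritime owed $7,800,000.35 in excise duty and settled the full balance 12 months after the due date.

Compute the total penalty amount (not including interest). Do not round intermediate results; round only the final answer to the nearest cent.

$234,000.01

Late-payment penalty = 0.25% × $7,800,000.35 × 12 mo = $234,000.01…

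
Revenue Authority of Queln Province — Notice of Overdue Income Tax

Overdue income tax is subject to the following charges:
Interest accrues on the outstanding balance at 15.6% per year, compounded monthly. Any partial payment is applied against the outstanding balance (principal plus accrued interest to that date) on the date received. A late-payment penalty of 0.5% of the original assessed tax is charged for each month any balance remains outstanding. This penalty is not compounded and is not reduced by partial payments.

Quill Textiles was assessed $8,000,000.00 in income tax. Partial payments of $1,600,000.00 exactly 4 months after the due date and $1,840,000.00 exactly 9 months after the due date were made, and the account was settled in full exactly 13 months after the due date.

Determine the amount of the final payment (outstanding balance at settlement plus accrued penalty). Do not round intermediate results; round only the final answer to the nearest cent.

Monthly rate = 15.6% ÷ 12 = 1.3%
Balance at month 4: $8,000,000.0000 × (1 + 0.013)^4 = $8,424,182.5325…
After $1,600,000.00 payment: $8,424,182.5325… − $1,600,000.00 = $6,824,182.5325…
Balance at month 9: $6,824,182.5325… × (1 + 0.013)^5 = $7,279,438.1699…
After $1,840,000.00 payment: $7,279,438.1699… − $1,840,000.00 = $5,439,438.1699…
Balance at month 13: $5,439,438.1699… × (1 + 0.013)^4 = $5,727,852.5022…
Penalty: 13 × 0.5% × $8,000,000.00 = $520,000.00
Final settlement = outstanding balance + penalty = $5,727,852.5022… + $520,000.00 = $6,247,852.50

$6,247,852.50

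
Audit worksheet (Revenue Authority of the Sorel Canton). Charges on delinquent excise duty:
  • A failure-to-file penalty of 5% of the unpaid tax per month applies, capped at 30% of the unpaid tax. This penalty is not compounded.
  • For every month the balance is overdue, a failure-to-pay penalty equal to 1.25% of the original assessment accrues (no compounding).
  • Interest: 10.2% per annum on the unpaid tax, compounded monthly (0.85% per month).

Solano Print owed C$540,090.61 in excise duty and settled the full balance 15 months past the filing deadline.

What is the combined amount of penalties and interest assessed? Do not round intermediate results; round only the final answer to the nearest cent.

C$336,407.82

Failure-to-file: 15 × 5% × C$540,090.61 = C$405,067.96…, capped at 30% × C$540,090.61 = C$162,027.18…
Failure-to-pay penalty = 1.25% × C$540,090.61 × 15 mo = C$101,266.99…
Interest: C$540,090.61 × ((1 + 0.0085)^15 − 1) = C$540,090.61 × 0.1353729… = C$73,113.6523…
Penalties + interest = C$263,294.1724… + C$73,113.6523… = C$336,407.82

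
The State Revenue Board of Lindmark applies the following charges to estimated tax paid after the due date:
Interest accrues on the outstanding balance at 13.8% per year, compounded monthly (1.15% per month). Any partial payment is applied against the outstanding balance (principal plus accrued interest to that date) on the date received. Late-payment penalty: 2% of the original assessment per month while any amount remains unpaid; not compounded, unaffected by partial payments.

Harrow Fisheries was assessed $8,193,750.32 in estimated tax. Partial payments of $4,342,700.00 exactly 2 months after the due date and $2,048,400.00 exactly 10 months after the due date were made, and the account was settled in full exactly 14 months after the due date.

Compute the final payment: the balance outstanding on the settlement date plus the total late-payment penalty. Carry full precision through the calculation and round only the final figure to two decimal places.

$4,784,833.31

Balance at month 2: $8,193,750.3200 × (1 + 0.0115)^2 = $8,383,290.2008…
After $4,342,700.00 payment: $8,383,290.2008… − $4,342,700.00 = $4,040,590.2008…
Balance at month 10: $4,040,590.2008… × (1 + 0.0115)^8 = $4,427,635.9305…
After $2,048,400.00 payment: $4,427,635.9305… − $2,048,400.00 = $2,379,235.9305…
Balance at month 14: $2,379,235.9305… × (1 + 0.0115)^4 = $2,490,583.2228…
Penalty: 14 × 2% × $8,193,750.32 = $2,294,250.09…
Final settlement = outstanding balance + penalty = $2,490,583.2228… + $2,294,250.09… = $4,784,833.31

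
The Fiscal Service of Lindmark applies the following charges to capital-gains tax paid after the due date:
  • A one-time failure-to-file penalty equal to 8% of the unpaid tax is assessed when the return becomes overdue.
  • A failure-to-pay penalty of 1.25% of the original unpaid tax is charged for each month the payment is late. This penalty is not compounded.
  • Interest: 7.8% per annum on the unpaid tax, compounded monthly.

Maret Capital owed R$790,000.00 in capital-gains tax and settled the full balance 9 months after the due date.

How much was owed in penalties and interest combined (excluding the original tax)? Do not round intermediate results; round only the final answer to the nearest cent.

R$199,509.99

Failure-to-file penalty: 8% × R$790,000.00 = R$63,200.00
Failure-to-pay penalty = 1.25% × R$790,000.00 × 9 mo = R$88,875.00
Interest (7.8%/yr ÷ 12 = 0.65%/month): R$790,000.00 × ((1 + 0.0065)^9 − 1) = R$47,434.9930…
Penalties + interest = R$152,075.0000 + R$47,434.9930… = R$199,509.99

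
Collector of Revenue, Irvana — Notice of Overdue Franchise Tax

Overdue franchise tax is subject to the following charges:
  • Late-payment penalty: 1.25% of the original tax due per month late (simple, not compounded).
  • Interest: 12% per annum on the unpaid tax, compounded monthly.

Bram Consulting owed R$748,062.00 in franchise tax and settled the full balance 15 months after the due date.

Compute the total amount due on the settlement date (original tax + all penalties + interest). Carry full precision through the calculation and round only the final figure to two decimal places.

Late-payment penalty = 1.25% × R$748,062.00 × 15 mo = R$140,261.63…
Interest (12%/yr ÷ 12 = 1%/month): R$748,062.00 × ((1 + 0.01)^15 − 1) = R$120,414.7587…
Total = R$748,062.00 + R$140,261.6250 + R$120,414.7587… = R$1,008,738.38

R$1,008,738.38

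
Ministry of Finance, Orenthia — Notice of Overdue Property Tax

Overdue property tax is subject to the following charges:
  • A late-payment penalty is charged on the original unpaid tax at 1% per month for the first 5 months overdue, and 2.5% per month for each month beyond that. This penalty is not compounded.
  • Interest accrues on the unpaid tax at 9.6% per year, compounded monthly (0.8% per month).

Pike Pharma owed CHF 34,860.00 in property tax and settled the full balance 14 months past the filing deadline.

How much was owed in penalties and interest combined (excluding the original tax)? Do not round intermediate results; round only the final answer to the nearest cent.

CHF 13,700.49

Penalty, months 1–5: 5 × 1% × CHF 34,860.00 = CHF 1,743.00
Penalty, months 6–14: 9 × 2.5% × CHF 34,860.00 = CHF 7,843.50
Interest: CHF 34,860.00 × ((1 + 0.008)^14 − 1) = CHF 34,860.00 × 0.1180145… = CHF 4,113.9867…
Penalties + interest = CHF 9,586.5000 + CHF 4,113.9867… = CHF 13,700.49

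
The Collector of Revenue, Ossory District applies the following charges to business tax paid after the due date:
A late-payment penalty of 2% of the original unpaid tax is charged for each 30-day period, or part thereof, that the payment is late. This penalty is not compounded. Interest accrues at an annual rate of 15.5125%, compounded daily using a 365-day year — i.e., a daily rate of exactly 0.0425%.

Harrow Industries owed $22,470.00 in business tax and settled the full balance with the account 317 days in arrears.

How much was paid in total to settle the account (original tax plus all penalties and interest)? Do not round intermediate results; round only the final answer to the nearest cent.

Penalty periods: ⌈317/30⌉ = 11; penalty = 11 × 2% × $22,470.00 = $4,943.40
Interest: $22,470.00 × ((1 + 0.000425)^317 − 1) = $22,470.00 × 0.14418933… = $3,239.9343…
Total = $22,470.00 + $4,943.4000 + $3,239.9343… = $30,653.33

$30,653.33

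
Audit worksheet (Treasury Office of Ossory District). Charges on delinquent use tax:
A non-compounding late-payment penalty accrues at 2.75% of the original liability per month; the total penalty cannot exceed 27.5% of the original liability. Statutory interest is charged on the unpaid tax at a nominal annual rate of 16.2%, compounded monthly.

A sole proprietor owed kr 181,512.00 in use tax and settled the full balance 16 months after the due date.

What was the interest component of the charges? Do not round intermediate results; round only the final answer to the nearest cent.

Interest (16.2%/yr ÷ 12 = 1.35%/month): kr 181,512.00 × ((1 + 0.0135)^16 − 1) = kr 43,437.6856…

kr 43,437.69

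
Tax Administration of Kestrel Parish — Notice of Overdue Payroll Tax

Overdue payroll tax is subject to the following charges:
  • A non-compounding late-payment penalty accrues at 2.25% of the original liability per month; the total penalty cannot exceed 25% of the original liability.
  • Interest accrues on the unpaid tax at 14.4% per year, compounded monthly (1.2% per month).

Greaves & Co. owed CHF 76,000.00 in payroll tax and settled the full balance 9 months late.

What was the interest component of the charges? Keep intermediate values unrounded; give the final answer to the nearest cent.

Interest: CHF 76,000.00 × ((1 + 0.012)^9 − 1) = CHF 76,000.00 × 0.1133318… = CHF 8,613.2165…

CHF 8,613.22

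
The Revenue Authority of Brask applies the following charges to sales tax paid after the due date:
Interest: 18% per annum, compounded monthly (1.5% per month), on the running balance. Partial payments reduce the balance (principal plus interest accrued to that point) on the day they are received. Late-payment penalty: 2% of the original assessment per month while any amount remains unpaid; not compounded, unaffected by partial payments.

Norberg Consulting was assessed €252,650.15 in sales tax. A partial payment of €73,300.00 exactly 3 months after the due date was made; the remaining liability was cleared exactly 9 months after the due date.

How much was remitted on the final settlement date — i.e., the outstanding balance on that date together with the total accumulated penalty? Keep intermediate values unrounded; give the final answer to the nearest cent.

Balance at month 3: €252,650.1500 × (1 + 0.015)^3 = €264,190.7983…
After €73,300.00 payment: €264,190.7983… − €73,300.00 = €190,890.7983…
Balance at month 9: €190,890.7983… × (1 + 0.015)^6 = €208,728.2575…
Penalty: 9 × 2% × €252,650.15 = €45,477.03…
Final settlement = outstanding balance + penalty = €208,728.2575… + €45,477.03… = €254,205.28

€254,205.28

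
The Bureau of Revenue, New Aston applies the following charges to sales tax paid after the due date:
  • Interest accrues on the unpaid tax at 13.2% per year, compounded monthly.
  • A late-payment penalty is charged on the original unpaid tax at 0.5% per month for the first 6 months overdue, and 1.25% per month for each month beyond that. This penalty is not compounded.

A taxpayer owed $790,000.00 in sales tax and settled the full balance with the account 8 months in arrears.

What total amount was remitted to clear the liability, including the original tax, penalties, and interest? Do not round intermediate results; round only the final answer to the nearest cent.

$905,706.22

Penalty, months 1–6: 6 × 0.5% × $790,000.00 = $23,700.00
Penalty, months 7–8: 2 × 1.25% × $790,000.00 = $19,750.00
Interest (13.2%/yr ÷ 12 = 1.1%/month): $790,000.00 × ((1 + 0.011)^8 − 1) = $72,256.2203…
Total = $790,000.00 + $43,450.0000 + $72,256.2203… = $905,706.22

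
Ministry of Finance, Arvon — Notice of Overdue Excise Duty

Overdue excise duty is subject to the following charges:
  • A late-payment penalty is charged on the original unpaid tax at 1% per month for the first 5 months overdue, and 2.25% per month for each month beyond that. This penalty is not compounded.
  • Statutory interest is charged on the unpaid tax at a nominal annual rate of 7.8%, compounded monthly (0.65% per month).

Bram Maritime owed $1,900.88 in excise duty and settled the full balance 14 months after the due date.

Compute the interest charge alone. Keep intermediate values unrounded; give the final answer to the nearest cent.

Interest: $1,900.88 × ((1 + 0.0065)^14 − 1) = $1,900.88 × 0.0949465… = $180.4819…

$180.48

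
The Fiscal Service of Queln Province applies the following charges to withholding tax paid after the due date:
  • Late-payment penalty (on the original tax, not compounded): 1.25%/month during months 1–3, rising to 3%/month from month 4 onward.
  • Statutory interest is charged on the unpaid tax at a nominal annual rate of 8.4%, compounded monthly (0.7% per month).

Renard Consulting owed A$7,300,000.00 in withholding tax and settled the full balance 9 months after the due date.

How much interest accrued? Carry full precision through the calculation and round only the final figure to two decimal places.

A$472,989.75

Interest: A$7,300,000.00 × ((1 + 0.007)^9 − 1) = A$7,300,000.00 × 0.0647931… = A$472,989.7516…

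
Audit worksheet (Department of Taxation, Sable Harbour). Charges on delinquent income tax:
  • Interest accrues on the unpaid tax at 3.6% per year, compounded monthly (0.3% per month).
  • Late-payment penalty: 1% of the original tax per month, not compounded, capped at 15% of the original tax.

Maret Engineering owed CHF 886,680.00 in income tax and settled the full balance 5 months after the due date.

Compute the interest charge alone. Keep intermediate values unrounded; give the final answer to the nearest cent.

Interest: CHF 886,680.00 × ((1 + 0.003)^5 − 1) = CHF 886,680.00 × 0.0150903… = CHF 13,380.2410…

CHF 13,380.24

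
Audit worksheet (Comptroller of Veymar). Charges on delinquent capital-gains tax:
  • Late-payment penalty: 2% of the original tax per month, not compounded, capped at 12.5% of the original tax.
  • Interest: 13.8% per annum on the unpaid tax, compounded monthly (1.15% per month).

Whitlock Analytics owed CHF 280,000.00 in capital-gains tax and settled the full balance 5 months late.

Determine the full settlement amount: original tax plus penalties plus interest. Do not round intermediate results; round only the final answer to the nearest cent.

CHF 324,474.58

Penalty: 5 × 2% × CHF 280,000.00 = CHF 28,000.00 (below the 12.5% cap of CHF 35,000.00)
Interest: CHF 280,000.00 × ((1 + 0.0115)^5 − 1) = CHF 280,000.00 × 0.0588378… = CHF 16,474.5830…
Total = CHF 280,000.00 + CHF 28,000.0000 + CHF 16,474.5830… = CHF 324,474.58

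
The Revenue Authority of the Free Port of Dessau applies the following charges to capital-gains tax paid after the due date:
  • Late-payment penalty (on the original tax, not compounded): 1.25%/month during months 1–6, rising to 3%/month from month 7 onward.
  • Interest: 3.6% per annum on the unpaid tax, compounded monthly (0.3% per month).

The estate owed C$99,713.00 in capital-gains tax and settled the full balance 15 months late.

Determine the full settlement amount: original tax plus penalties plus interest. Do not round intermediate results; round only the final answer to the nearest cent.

Penalty, months 1–6: 6 × 1.25% × C$99,713.00 = C$7,478.48…
Penalty, months 7–15: 9 × 3% × C$99,713.00 = C$26,922.51
Interest: C$99,713.00 × ((1 + 0.003)^15 − 1) = C$99,713.00 × 0.0459574… = C$4,582.5499…
Total = C$99,713.00 + C$34,400.9850 + C$4,582.5499… = C$138,696.53

C$138,696.53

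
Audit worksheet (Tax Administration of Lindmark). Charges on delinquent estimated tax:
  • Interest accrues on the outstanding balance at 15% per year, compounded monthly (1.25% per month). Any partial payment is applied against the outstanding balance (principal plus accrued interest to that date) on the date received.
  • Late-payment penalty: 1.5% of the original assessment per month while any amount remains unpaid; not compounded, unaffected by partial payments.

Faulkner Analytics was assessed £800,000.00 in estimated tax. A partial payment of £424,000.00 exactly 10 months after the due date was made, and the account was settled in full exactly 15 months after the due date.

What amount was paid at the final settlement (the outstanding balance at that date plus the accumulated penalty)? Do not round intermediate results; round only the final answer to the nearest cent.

Balance at month 10: £800,000.0000 × (1 + 0.0125)^10 = £905,816.6637…
After £424,000.00 payment: £905,816.6637… − £424,000.00 = £481,816.6637…
Balance at month 15: £481,816.6637… × (1 + 0.0125)^5 = £512,692.5132…
Penalty: 15 × 1.5% × £800,000.00 = £180,000.00
Final settlement = outstanding balance + penalty = £512,692.5132… + £180,000.00 = £692,692.51

£692,692.51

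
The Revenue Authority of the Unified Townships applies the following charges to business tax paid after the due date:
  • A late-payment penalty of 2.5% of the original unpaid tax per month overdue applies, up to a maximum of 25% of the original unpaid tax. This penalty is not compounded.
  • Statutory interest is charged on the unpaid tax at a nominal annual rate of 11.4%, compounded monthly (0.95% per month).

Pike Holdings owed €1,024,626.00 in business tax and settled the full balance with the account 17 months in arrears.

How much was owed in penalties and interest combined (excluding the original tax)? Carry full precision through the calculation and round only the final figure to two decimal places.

€434,827.59

Penalty (uncapped): 17 × 2.5% × €1,024,626.00 = €435,466.05; cap = 25% × €1,024,626.00 = €256,156.50 → penalty = €256,156.50
Interest: €1,024,626.00 × ((1 + 0.0095)^17 − 1) = €1,024,626.00 × 0.1743769… = €178,671.0936…
Penalties + interest = €256,156.5000 + €178,671.0936… = €434,827.59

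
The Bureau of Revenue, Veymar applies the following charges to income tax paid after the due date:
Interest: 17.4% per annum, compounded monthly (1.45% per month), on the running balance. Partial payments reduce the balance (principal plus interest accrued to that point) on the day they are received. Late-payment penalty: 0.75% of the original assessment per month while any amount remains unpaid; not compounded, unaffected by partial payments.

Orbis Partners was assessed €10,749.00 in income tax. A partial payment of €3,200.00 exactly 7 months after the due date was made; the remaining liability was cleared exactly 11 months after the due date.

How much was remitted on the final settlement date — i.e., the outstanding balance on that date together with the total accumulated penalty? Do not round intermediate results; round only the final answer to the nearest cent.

Balance at month 7: €10,749.0000 × (1 + 0.0145)^7 = €11,888.6467…
After €3,200.00 payment: €11,888.6467… − €3,200.00 = €8,688.6467…
Balance at month 11: €8,688.6467… × (1 + 0.0145)^4 = €9,203.6553…
Penalty: 11 × 0.75% × €10,749.00 = €886.79…
Final settlement = outstanding balance + penalty = €9,203.6553… + €886.79… = €10,090.45

€10,090.45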